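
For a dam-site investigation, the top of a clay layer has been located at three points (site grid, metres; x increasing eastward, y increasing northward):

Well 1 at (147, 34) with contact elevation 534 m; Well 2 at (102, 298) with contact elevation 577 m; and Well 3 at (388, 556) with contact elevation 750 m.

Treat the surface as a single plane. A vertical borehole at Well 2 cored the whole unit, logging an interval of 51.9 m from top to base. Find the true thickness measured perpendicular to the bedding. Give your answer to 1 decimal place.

Let the plane be z = a·x + b·y + c.
Well 2−Well 1: −45a + 264b = 43;  Well 3−Well 1: 241a + 522b = 216.
Solving gives a = 0.39693, b = 0.23054.
|∇z| = √(a²+b²) = 0.45902, so dip δ = arctan(0.45902) = 24.66°.
True thickness = vertical thickness × cos δ = 51.9 × cos 24.66° = 47.2 m.

47.2 m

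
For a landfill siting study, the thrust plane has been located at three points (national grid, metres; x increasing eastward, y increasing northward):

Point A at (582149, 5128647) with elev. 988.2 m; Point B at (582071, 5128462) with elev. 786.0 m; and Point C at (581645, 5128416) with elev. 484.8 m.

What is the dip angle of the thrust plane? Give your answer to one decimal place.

Two edge vectors: Point A→Point B = (-78, -185, -202.2), Point A→Point C = (-504, -231, -503.4).
Normal n = (Point A→Point B) × (Point A→Point C) = (46420.8, 62643.6, -75222).
So ∂z/∂x = −n_x/n_z = 0.61712 and ∂z/∂y = −n_y/n_z = 0.83278.
Gradient magnitude |∇z| = √(a² + b²) = √(0.38083 + 0.69353) = 1.03651.
True dip = arctan(1.03651) = 46.0°, dipping toward SW (azimuth ≈ 217°).

46.0°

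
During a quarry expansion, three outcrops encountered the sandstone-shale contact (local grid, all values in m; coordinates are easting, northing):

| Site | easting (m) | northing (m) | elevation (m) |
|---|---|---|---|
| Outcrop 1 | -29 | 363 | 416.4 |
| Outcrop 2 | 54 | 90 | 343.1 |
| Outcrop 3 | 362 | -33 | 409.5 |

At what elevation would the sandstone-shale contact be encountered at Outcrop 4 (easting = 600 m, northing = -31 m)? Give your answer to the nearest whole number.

Two edge vectors: Outcrop 1→Outcrop 2 = (83, -273, -73.3), Outcrop 1→Outcrop 3 = (391, -396, -6.9).
Normal n = (Outcrop 1→Outcrop 2) × (Outcrop 1→Outcrop 3) = (-27143.1, -28087.6, 73875).
So ∂z/∂easting = −n_x/n_z = 0.36742 and ∂z/∂northing = −n_y/n_z = 0.38020.
Intercept c from Outcrop 1: 416.4 + 10.66 − 138.01 = 289.04.
At (600, -31): z = 220.5 − 11.8 + 289.04 = 497.7 m.

498 m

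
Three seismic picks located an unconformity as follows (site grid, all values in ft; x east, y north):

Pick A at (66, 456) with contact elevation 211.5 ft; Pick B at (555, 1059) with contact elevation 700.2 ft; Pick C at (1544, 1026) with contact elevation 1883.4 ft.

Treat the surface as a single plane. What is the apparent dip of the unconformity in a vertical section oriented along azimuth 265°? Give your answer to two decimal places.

Let the plane be z = a·x + b·y + c.
Pick B−Pick A: 489a + 603b = 488.7;  Pick C−Pick A: 1478a + 570b = 1671.9.
Solving gives a = 1.19117, b = −0.15553.
Unit vector along 265° is (sin 265°, cos 265°) = (-0.9962, -0.0872).
Slope in that direction = a·(-0.9962) + b·(-0.0872) = −1.17308.
Apparent dip = arctan|1.17308| = 49.55° (true dip is 50.2°, so apparent ≤ true as expected).

49.55°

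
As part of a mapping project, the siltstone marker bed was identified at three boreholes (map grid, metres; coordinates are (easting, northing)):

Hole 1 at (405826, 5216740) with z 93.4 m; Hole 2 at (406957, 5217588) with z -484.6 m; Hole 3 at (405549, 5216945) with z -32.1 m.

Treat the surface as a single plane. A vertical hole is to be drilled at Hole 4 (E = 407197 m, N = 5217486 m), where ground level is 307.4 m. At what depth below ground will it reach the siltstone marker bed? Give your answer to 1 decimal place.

732.2 m

Two edge vectors: Hole 1→Hole 2 = (1131, 848, -578), Hole 1→Hole 3 = (-277, 205, -125.5).
Normal n = (Hole 1→Hole 2) × (Hole 1→Hole 3) = (12066, 302046.5, 466751).
So ∂z/∂E = −n_x/n_z = −0.025851043 and ∂z/∂N = −n_y/n_z = −0.647125555.
Intercept c from Hole 1: 93.4 + 10491.03 + 3375885.77 = 3386470.19.
At (407197, 5217486): z_contact = −10526.47 − 3376368.52 + 3386470.19 = -424.80 m.
Depth below ground = 307.4 − (-424.80) = 732.2 m.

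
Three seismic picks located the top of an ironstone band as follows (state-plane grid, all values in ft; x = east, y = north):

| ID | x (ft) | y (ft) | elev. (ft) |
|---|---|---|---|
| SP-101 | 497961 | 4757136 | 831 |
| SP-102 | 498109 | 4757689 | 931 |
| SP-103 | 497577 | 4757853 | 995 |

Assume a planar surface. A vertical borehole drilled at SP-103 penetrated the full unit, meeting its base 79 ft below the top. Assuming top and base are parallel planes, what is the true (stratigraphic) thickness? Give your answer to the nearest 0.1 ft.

77.4 ft

Let the plane be z = a·x + b·y + c.
SP-102−SP-101: 148a + 553b = 100;  SP-103−SP-101: −384a + 717b = 164.
Solving gives a = −0.05964, b = 0.19679.
|∇z| = √(a²+b²) = 0.20563, so dip δ = arctan(0.20563) = 11.62°.
True thickness = vertical thickness × cos δ = 79 × cos 11.62° = 77.4 ft.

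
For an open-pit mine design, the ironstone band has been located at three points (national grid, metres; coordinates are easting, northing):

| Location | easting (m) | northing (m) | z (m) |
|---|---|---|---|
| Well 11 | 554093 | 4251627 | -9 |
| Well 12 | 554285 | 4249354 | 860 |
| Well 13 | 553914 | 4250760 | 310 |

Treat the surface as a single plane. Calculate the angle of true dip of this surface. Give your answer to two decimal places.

20.87°

Two edge vectors: Well 11→Well 12 = (192, -2273, 869), Well 11→Well 13 = (-179, -867, 319).
Normal n = (Well 11→Well 12) × (Well 11→Well 13) = (28336, -216799, -573331).
So ∂z/∂easting = −n_x/n_z = 0.04942 and ∂z/∂northing = −n_y/n_z = −0.37814.
Gradient magnitude |∇z| = √(a² + b²) = √(0.00244 + 0.14299) = 0.38136.
True dip = arctan(0.38136) = 20.87°, dipping toward N (azimuth ≈ 353°).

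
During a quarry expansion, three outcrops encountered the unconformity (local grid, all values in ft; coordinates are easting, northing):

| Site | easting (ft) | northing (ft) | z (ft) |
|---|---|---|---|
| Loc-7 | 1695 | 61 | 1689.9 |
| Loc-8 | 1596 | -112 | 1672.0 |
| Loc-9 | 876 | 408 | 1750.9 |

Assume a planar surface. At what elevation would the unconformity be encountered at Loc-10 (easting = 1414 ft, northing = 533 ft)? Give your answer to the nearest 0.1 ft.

Let the plane be z = a·easting + b·northing + c.
Loc-8−Loc-7: −99a − 173b = −17.9;  Loc-9−Loc-7: −819a + 347b = 61.
Solving gives a = −0.024663, b = 0.117582.
Then c = 1689.9 − a·1695 − b·61 = 1724.53.
At (1414, 533): z = −34.9 + 62.7 + 1724.53 = 1752.3 ft.

1752.3 ft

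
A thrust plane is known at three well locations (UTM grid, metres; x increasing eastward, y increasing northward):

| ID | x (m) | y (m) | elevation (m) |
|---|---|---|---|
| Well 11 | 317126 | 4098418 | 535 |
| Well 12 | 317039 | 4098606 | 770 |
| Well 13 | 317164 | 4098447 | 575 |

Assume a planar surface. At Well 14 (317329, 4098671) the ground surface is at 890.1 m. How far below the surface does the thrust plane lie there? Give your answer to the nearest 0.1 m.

Two edge vectors: Well 11→Well 12 = (-87, 188, 235), Well 11→Well 13 = (38, 29, 40).
Normal n = (Well 11→Well 12) × (Well 11→Well 13) = (705, 12410, -9667).
So ∂z/∂x = −n_x/n_z = 0.072928520 and ∂z/∂y = −n_y/n_z = 1.283748836.
Intercept c from Well 11: 535 − 23127.53 − 5261339.34 = −5283931.87.
At (317329, 4098671): z_contact = 23142.33 + 5261664.13 − 5283931.87 = 874.59 m.
Depth below ground = 890.1 − 874.59 = 15.5 m.

15.5 m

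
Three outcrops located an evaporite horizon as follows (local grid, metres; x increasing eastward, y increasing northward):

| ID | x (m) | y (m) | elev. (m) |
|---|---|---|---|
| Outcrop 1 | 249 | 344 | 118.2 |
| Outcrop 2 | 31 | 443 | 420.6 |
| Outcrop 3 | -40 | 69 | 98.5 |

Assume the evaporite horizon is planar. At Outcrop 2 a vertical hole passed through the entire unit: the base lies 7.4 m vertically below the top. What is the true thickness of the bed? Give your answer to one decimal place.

Let the plane be z = a·x + b·y + c.
Outcrop 2−Outcrop 1: −218a + 99b = 302.4;  Outcrop 3−Outcrop 1: −289a − 275b = −19.7.
Solving gives a = −0.91699, b = 1.03531.
|∇z| = √(a²+b²) = 1.38302, so dip δ = arctan(1.38302) = 54.13°.
True thickness = vertical thickness × cos δ = 7.4 × cos 54.13° = 4.3 m.

4.3 m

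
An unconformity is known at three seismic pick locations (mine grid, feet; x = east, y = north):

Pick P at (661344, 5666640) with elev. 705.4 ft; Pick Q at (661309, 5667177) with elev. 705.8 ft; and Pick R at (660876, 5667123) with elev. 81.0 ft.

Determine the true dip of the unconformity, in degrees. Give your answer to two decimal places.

55.12°

Two edge vectors: Pick P→Pick Q = (-35, 537, 0.4), Pick P→Pick R = (-468, 483, -624.4).
Normal n = (Pick P→Pick Q) × (Pick P→Pick R) = (-335496, -22041.2, 234411).
So ∂z/∂x = −n_x/n_z = 1.43123 and ∂z/∂y = −n_y/n_z = 0.09403.
Gradient magnitude |∇z| = √(a² + b²) = √(2.04842 + 0.00884) = 1.43432.
True dip = arctan(1.43432) = 55.12°, dipping toward W (azimuth ≈ 266°).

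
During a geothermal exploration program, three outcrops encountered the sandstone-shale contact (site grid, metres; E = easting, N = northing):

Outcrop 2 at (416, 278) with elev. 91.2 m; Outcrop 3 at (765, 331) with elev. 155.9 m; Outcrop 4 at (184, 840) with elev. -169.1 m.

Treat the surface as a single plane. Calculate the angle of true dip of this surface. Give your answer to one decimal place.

23.6°

Let the plane be z = a·E + b·N + c.
Outcrop 3−Outcrop 2: 349a + 53b = 64.7;  Outcrop 4−Outcrop 2: −232a + 562b = −260.3.
Solving gives a = 0.24064, b = −0.36383.
Gradient magnitude |∇z| = √(a² + b²) = √(0.05791 + 0.13237) = 0.43621.
True dip = arctan(0.43621) = 23.6°, dipping toward NNW (azimuth ≈ 327°).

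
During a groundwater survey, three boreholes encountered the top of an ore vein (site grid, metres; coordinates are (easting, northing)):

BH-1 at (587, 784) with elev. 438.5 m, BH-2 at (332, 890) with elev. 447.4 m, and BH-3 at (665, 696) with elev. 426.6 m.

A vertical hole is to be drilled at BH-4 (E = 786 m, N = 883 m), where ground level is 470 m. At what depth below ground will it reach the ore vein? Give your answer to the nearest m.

8 m

Let the plane be z = a·E + b·N + c.
BH-2−BH-1: −255a + 106b = 8.9;  BH-3−BH-1: 78a − 88b = −11.9.
Solving gives a = 0.03374, b = 0.16514.
Then c = 438.5 − a·587 − b·784 = 289.23.
At (786, 883): z_contact = 26.5 + 145.8 + 289.23 = 461.6 m.
Depth below ground = 470 − 461.6 = 8 m.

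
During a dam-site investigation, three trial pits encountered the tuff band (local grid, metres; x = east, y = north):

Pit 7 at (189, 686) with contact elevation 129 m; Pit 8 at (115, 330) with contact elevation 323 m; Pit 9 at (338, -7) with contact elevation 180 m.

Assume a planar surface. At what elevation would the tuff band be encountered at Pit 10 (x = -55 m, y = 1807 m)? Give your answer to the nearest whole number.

50 m

Let the plane be z = a·x + b·y + c.
Pit 8−Pit 7: −74a − 356b = 194;  Pit 9−Pit 7: 149a − 693b = 51.
Solving gives a = −1.11464, b = −0.31325.
Then c = 129 − a·189 − b·686 = 554.56.
At (-55, 1807): z = 61.3 − 566.0 + 554.56 = 49.8 m.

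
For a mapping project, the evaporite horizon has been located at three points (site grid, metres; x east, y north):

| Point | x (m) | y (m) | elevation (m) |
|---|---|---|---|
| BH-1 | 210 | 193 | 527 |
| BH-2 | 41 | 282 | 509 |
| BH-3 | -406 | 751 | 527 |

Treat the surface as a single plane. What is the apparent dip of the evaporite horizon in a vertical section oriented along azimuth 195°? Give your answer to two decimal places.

18.63°

Two edge vectors: BH-1→BH-2 = (-169, 89, -18), BH-1→BH-3 = (-616, 558, 0).
Normal n = (BH-1→BH-2) × (BH-1→BH-3) = (10044, 11088, -39478).
So ∂z/∂x = −n_x/n_z = 0.25442 and ∂z/∂y = −n_y/n_z = 0.28087.
Unit vector along 195° is (sin 195°, cos 195°) = (-0.2588, -0.9659).
Slope in that direction = a·(-0.2588) + b·(-0.9659) = −0.33714.
Apparent dip = arctan|0.33714| = 18.63° (true dip is 20.8°, so apparent ≤ true as expected).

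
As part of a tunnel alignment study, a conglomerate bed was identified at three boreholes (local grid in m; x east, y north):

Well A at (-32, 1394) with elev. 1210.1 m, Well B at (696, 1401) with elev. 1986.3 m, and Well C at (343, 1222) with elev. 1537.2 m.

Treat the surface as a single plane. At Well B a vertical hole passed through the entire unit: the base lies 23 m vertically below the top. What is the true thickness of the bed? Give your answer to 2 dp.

15.17 m

Two edge vectors: Well A→Well B = (728, 7, 776.2), Well A→Well C = (375, -172, 327.1).
Normal n = (Well A→Well B) × (Well A→Well C) = (135796.1, 52946.2, -127841).
So ∂z/∂x = −n_x/n_z = 1.06223 and ∂z/∂y = −n_y/n_z = 0.41416.
|∇z| = √(a²+b²) = 1.14011, so dip δ = arctan(1.14011) = 48.75°.
True thickness = vertical thickness × cos δ = 23 × cos 48.75° = 15.17 m.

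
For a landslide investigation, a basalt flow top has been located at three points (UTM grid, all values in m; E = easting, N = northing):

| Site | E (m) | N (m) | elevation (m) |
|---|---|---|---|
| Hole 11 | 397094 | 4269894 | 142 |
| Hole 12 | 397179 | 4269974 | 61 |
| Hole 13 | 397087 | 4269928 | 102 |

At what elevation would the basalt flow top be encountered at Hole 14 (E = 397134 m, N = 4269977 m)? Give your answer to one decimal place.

Two edge vectors: Hole 11→Hole 12 = (85, 80, -81), Hole 11→Hole 13 = (-7, 34, -40).
Normal n = (Hole 11→Hole 12) × (Hole 11→Hole 13) = (-446, 3967, 3450).
So ∂z/∂E = −n_x/n_z = 0.129275362 and ∂z/∂N = −n_y/n_z = −1.149855072.
Intercept c from Hole 11: 142 − 51334.47 + 4909759.27 = 4858566.80.
At (397134, 4269977): z = 51339.6 − 4909854.7 + 4858566.80 = 51.7 m.

51.7 m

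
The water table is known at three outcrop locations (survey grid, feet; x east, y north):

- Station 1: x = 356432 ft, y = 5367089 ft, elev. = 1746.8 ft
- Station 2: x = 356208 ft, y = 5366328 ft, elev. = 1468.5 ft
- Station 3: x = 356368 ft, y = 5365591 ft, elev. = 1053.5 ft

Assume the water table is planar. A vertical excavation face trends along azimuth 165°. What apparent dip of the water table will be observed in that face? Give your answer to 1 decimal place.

Let the plane be z = a·x + b·y + c.
Station 2−Station 1: −224a − 761b = −278.3;  Station 3−Station 1: −64a − 1498b = −693.3.
Solving gives a = −0.38595, b = 0.47931.
Unit vector along 165° is (sin 165°, cos 165°) = (0.2588, -0.9659).
Slope in that direction = a·(0.2588) + b·(-0.9659) = −0.56286.
Apparent dip = arctan|0.56286| = 29.4° (true dip is 31.6°, so apparent ≤ true as expected).

29.4°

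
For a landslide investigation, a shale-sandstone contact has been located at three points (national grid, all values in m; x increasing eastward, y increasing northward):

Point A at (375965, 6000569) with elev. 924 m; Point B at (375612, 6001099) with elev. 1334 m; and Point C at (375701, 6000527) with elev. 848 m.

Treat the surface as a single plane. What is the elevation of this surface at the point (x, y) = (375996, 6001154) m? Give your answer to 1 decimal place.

1439.2 m

Two edge vectors: Point A→Point B = (-353, 530, 410), Point A→Point C = (-264, -42, -76).
Normal n = (Point A→Point B) × (Point A→Point C) = (-23060, -135068, 154746).
So ∂z/∂x = −n_x/n_z = 0.149018391 and ∂z/∂y = −n_y/n_z = 0.872836778.
Intercept c from Point A: 924 − 56025.70 − 5237517.31 = −5292619.01.
At (375996, 6001154): z = 56030.3 + 5238027.9 − 5292619.01 = 1439.2 m.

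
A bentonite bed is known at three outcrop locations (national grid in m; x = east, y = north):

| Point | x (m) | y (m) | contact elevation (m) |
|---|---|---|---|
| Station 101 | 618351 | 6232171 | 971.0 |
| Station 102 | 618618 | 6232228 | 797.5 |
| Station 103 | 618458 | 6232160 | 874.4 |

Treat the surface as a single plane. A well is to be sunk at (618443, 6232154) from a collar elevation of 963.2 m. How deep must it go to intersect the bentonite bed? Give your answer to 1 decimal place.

81.3 m

Two edge vectors: Station 101→Station 102 = (267, 57, -173.5), Station 101→Station 103 = (107, -11, -96.6).
Normal n = (Station 101→Station 102) × (Station 101→Station 103) = (-7414.7, 7227.7, -9036).
So ∂z/∂x = −n_x/n_z = −0.820573263 and ∂z/∂y = −n_y/n_z = 0.799878265.
Intercept c from Station 101: 971 + 507402.30 − 4984978.12 = −4476604.83.
At (618443, 6232154): z_contact = −507477.79 + 4984964.53 − 4476604.83 = 881.91 m.
Depth below ground = 963.2 − 881.91 = 81.3 m.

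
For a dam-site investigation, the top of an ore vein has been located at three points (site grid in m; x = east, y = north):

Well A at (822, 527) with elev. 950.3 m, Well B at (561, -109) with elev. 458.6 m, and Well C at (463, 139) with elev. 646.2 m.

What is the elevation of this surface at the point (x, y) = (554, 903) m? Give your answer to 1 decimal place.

Let the plane be z = a·x + b·y + c.
Well B−Well A: −261a − 636b = −491.7;  Well C−Well A: −359a − 388b = −304.1.
Solving gives a = 0.02068, b = 0.76463.
Then c = 950.3 − a·822 − b·527 = 530.34.
At (554, 903): z = 11.5 + 690.5 + 530.34 = 1232.3 m.

1232.3 m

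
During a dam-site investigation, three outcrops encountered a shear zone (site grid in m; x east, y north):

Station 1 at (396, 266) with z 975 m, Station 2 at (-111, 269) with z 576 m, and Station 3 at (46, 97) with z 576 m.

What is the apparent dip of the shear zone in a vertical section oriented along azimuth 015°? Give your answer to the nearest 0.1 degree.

42.1°

Let the plane be z = a·x + b·y + c.
Station 2−Station 1: −507a + 3b = −399;  Station 3−Station 1: −350a − 169b = −399.
Solving gives a = 0.79126, b = 0.72225.
Unit vector along 015° is (sin 15°, cos 15°) = (0.2588, 0.9659).
Slope in that direction = a·(0.2588) + b·(0.9659) = 0.90243.
Apparent dip = arctan|0.90243| = 42.1° (true dip is 47.0°, so apparent ≤ true as expected).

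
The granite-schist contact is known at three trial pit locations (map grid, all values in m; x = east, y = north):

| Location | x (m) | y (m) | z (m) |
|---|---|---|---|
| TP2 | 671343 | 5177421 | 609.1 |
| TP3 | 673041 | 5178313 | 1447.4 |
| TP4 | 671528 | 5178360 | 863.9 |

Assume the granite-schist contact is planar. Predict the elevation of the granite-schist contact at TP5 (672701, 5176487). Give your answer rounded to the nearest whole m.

Let the plane be z = a·x + b·y + c.
TP3−TP2: 1698a + 892b = 838.3;  TP4−TP2: 185a + 939b = 254.8.
Solving gives a = 0.39168974, b = 0.19418253.
Then c = 609.1 − a·671343 − b·5177421 = −1267713.79.
At (672701, 5176487): z = 263490.1 + 1005183.4 − 1267713.79 = 959.6 m.

960 m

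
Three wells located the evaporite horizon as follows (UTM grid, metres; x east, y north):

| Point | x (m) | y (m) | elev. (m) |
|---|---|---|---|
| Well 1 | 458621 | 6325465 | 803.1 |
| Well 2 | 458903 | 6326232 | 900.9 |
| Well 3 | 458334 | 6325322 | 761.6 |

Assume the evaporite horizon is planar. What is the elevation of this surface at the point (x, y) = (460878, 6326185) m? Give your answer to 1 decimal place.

1092.6 m

Two edge vectors: Well 1→Well 2 = (282, 767, 97.8), Well 1→Well 3 = (-287, -143, -41.5).
Normal n = (Well 1→Well 2) × (Well 1→Well 3) = (-17845.1, -16365.6, 179803).
So ∂z/∂x = −n_x/n_z = 0.099248066 and ∂z/∂y = −n_y/n_z = 0.091019616.
Intercept c from Well 1: 803.1 − 45517.25 − 575741.39 = −620455.54.
At (460878, 6326185): z = 45741.3 + 575806.9 − 620455.54 = 1092.6 m.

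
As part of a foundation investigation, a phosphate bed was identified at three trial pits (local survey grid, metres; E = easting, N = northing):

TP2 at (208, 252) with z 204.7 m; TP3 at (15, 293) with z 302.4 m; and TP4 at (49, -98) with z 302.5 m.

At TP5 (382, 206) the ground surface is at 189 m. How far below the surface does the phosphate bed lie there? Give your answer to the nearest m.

72 m

Let the plane be z = a·E + b·N + c.
TP3−TP2: −193a + 41b = 97.7;  TP4−TP2: −159a − 350b = 97.8.
Solving gives a = −0.51580, b = −0.04511.
Then c = 204.7 − a·208 − b·252 = 323.35.
At (382, 206): z_contact = −197.0 − 9.3 + 323.35 = 117.0 m.
Depth below ground = 189 − 117.0 = 72 m.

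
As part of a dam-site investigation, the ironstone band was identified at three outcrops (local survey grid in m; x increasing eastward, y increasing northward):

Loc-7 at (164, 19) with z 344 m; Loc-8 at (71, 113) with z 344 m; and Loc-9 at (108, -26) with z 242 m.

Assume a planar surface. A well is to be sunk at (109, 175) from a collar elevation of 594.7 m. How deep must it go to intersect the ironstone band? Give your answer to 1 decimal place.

149.9 m

Let the plane be z = a·x + b·y + c.
Loc-8−Loc-7: −93a + 94b = 0;  Loc-9−Loc-7: −56a − 45b = −102.
Solving gives a = 1.01471, b = 1.00392.
Then c = 344 − a·164 − b·19 = 158.51.
At (109, 175): z_contact = 110.60 + 175.69 + 158.51 = 444.80 m.
Depth below ground = 594.7 − 444.80 = 149.9 m.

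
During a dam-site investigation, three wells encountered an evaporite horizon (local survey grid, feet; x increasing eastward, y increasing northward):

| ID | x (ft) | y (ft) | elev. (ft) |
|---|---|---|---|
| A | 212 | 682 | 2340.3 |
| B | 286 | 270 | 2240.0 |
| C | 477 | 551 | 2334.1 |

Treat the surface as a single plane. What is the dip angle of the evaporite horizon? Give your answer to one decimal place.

15.8°

Two edge vectors: A→B = (74, -412, -100.3), A→C = (265, -131, -6.2).
Normal n = (A→B) × (A→C) = (-10584.9, -26120.7, 99486).
So ∂z/∂x = −n_x/n_z = 0.10640 and ∂z/∂y = −n_y/n_z = 0.26256.
Gradient magnitude |∇z| = √(a² + b²) = √(0.01132 + 0.06894) = 0.28329.
True dip = arctan(0.28329) = 15.8°, dipping toward SSW (azimuth ≈ 202°).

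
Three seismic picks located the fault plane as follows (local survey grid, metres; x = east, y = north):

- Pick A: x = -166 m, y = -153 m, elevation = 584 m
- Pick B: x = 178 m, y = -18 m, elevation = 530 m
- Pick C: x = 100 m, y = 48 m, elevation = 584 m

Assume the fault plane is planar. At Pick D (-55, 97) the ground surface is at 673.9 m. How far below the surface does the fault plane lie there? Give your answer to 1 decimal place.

Two edge vectors: Pick A→Pick B = (344, 135, -54), Pick A→Pick C = (266, 201, 0).
Normal n = (Pick A→Pick B) × (Pick A→Pick C) = (10854, -14364, 33234).
So ∂z/∂x = −n_x/n_z = −0.32659 and ∂z/∂y = −n_y/n_z = 0.43221.
Intercept c from Pick A: 584 − 54.21 + 66.13 = 595.91.
At (-55, 97): z_contact = 17.96 + 41.92 + 595.91 = 655.80 m.
Depth below ground = 673.9 − 655.80 = 18.1 m.

18.1 m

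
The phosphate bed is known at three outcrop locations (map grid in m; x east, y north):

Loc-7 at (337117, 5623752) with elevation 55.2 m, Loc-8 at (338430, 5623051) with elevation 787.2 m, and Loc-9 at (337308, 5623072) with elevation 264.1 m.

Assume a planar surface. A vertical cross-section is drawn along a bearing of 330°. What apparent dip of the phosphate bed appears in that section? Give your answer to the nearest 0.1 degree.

Two edge vectors: Loc-7→Loc-8 = (1313, -701, 732), Loc-7→Loc-9 = (191, -680, 208.9).
Normal n = (Loc-7→Loc-8) × (Loc-7→Loc-9) = (351321.1, -134473.7, -758949).
So ∂z/∂x = −n_x/n_z = 0.46290 and ∂z/∂y = −n_y/n_z = −0.17718.
Unit vector along 330° is (sin 330°, cos 330°) = (-0.5000, 0.8660).
Slope in that direction = a·(-0.5000) + b·(0.8660) = −0.38490.
Apparent dip = arctan|0.38490| = 21.1° (true dip is 26.4°, so apparent ≤ true as expected).

21.1°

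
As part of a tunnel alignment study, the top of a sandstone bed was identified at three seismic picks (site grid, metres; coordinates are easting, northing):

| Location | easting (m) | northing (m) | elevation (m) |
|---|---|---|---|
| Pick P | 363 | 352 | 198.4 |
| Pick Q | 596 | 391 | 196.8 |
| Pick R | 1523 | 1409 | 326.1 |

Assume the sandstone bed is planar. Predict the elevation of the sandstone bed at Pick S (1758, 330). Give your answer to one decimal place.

148.6 m

Two edge vectors: Pick P→Pick Q = (233, 39, -1.6), Pick P→Pick R = (1160, 1057, 127.7).
Normal n = (Pick P→Pick Q) × (Pick P→Pick R) = (6671.5, -31610.1, 201041).
So ∂z/∂easting = −n_x/n_z = −0.033185 and ∂z/∂northing = −n_y/n_z = 0.157232.
Intercept c from Pick P: 198.4 + 12.05 − 55.35 = 155.10.
At (1758, 330): z = −58.3 + 51.9 + 155.10 = 148.6 m.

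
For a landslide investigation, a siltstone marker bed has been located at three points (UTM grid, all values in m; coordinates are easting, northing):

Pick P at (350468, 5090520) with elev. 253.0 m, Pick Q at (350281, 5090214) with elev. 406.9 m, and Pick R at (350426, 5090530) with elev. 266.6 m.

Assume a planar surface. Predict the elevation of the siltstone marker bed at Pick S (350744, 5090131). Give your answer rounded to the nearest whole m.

250 m

Let the plane be z = a·easting + b·northing + c.
Pick Q−Pick P: −187a − 306b = 153.9;  Pick R−Pick P: −42a + 10b = 13.6.
Solving gives a = −0.38721641, b = −0.26630893.
Then c = 253 − a·350468 − b·5090520 = 1491610.87.
At (350744, 5090131): z = −135813.8 − 1355547.3 + 1491610.87 = 249.7 m.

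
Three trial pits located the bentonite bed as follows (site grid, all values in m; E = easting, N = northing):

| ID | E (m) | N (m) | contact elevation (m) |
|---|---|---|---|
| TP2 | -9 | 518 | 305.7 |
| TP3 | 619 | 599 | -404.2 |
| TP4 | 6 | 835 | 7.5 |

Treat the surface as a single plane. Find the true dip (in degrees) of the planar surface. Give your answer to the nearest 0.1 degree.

53.5°

Two edge vectors: TP2→TP3 = (628, 81, -709.9), TP2→TP4 = (15, 317, -298.2).
Normal n = (TP2→TP3) × (TP2→TP4) = (200884.1, 176621.1, 197861).
So ∂z/∂E = −n_x/n_z = −1.01528 and ∂z/∂N = −n_y/n_z = −0.89265.
Gradient magnitude |∇z| = √(a² + b²) = √(1.03079 + 0.79683) = 1.35189.
True dip = arctan(1.35189) = 53.5°, dipping toward NE (azimuth ≈ 049°).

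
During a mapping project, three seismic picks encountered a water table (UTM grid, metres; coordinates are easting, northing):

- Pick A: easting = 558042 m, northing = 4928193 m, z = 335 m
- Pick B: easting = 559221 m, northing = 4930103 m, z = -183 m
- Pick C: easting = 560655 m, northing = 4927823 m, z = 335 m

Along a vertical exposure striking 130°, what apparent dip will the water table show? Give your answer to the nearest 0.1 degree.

7.6°

Let the plane be z = a·easting + b·northing + c.
Pick B−Pick A: 1179a + 1910b = −518;  Pick C−Pick A: 2613a − 370b = 0.
Solving gives a = −0.03532, b = −0.24940.
Unit vector along 130° is (sin 130°, cos 130°) = (0.7660, -0.6428).
Slope in that direction = a·(0.7660) + b·(-0.6428) = 0.13326.
Apparent dip = arctan|0.13326| = 7.6° (true dip is 14.1°, so apparent ≤ true as expected).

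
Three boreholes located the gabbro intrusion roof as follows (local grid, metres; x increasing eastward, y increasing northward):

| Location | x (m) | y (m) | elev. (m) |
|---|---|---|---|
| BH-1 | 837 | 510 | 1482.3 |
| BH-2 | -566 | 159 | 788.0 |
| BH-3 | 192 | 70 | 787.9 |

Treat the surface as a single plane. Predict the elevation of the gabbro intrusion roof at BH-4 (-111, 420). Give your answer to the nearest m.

Two edge vectors: BH-1→BH-2 = (-1403, -351, -694.3), BH-1→BH-3 = (-645, -440, -694.4).
Normal n = (BH-1→BH-2) × (BH-1→BH-3) = (-61757.6, -526419.7, 390925).
So ∂z/∂x = −n_x/n_z = 0.15798 and ∂z/∂y = −n_y/n_z = 1.34660.
Intercept c from BH-1: 1482.3 − 132.23 − 686.77 = 663.31.
At (-111, 420): z = −17.5 + 565.6 + 663.31 = 1211.3 m.

1211 m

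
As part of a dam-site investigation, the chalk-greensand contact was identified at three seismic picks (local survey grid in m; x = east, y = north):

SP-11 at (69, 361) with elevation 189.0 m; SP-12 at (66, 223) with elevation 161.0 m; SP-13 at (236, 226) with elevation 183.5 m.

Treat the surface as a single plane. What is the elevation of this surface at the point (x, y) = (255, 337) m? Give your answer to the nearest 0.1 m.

208.2 m

Two edge vectors: SP-11→SP-12 = (-3, -138, -28), SP-11→SP-13 = (167, -135, -5.5).
Normal n = (SP-11→SP-12) × (SP-11→SP-13) = (-3021, -4692.5, 23451).
So ∂z/∂x = −n_x/n_z = 0.12882 and ∂z/∂y = −n_y/n_z = 0.20010.
Intercept c from SP-11: 189 − 8.89 − 72.24 = 107.88.
At (255, 337): z = 32.8 + 67.4 + 107.88 = 208.2 m.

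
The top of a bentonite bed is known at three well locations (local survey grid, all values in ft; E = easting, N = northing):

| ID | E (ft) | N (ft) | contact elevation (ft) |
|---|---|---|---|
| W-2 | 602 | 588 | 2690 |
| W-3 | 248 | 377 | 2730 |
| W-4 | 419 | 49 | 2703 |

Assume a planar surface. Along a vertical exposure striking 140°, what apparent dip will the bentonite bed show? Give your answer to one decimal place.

5.3°

Two edge vectors: W-2→W-3 = (-354, -211, 40), W-2→W-4 = (-183, -539, 13).
Normal n = (W-2→W-3) × (W-2→W-4) = (18817, -2718, 152193).
So ∂z/∂E = −n_x/n_z = −0.12364 and ∂z/∂N = −n_y/n_z = 0.01786.
Unit vector along 140° is (sin 140°, cos 140°) = (0.6428, -0.7660).
Slope in that direction = a·(0.6428) + b·(-0.7660) = −0.09315.
Apparent dip = arctan|0.09315| = 5.3° (true dip is 7.1°, so apparent ≤ true as expected).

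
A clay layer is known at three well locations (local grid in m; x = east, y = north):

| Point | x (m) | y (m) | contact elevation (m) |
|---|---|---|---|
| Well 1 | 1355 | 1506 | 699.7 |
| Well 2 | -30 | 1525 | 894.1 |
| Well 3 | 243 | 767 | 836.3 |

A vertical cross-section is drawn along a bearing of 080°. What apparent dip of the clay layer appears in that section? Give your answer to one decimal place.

Two edge vectors: Well 1→Well 2 = (-1385, 19, 194.4), Well 1→Well 3 = (-1112, -739, 136.6).
Normal n = (Well 1→Well 2) × (Well 1→Well 3) = (146257, -26981.8, 1044643).
So ∂z/∂x = −n_x/n_z = −0.14001 and ∂z/∂y = −n_y/n_z = 0.02583.
Unit vector along 080° is (sin 80°, cos 80°) = (0.9848, 0.1736).
Slope in that direction = a·(0.9848) + b·(0.1736) = −0.13339.
Apparent dip = arctan|0.13339| = 7.6° (true dip is 8.1°, so apparent ≤ true as expected).

7.6°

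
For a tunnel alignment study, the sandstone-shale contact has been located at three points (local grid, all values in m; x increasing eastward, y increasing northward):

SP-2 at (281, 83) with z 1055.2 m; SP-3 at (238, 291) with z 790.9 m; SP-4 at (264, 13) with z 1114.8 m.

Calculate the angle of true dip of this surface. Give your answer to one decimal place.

Let the plane be z = a·x + b·y + c.
SP-3−SP-2: −43a + 208b = −264.3;  SP-4−SP-2: −17a − 70b = 59.6.
Solving gives a = 0.93251, b = −1.07789.
Gradient magnitude |∇z| = √(a² + b²) = √(0.86957 + 1.16186) = 1.42528.
True dip = arctan(1.42528) = 54.9°, dipping toward NW (azimuth ≈ 319°).

54.9°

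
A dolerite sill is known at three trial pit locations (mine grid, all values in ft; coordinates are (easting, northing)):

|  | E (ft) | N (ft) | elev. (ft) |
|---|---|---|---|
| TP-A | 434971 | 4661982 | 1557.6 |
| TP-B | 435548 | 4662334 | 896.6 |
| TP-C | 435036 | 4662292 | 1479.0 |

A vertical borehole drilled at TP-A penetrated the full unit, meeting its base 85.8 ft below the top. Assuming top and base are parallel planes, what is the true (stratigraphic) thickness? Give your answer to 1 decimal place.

Two edge vectors: TP-A→TP-B = (577, 352, -661), TP-A→TP-C = (65, 310, -78.6).
Normal n = (TP-A→TP-B) × (TP-A→TP-C) = (177242.8, 2387.2, 155990).
So ∂z/∂E = −n_x/n_z = −1.13624 and ∂z/∂N = −n_y/n_z = −0.01530.
|∇z| = √(a²+b²) = 1.13635, so dip δ = arctan(1.13635) = 48.65°.
True thickness = vertical thickness × cos δ = 85.8 × cos 48.65° = 56.7 ft.

56.7 ft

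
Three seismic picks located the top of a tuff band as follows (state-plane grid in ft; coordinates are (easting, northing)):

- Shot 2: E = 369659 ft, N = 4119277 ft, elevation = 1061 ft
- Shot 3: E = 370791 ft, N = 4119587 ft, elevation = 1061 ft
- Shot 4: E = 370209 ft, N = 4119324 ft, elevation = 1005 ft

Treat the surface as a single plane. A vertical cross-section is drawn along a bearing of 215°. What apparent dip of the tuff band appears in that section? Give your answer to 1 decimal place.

19.7°

Let the plane be z = a·E + b·N + c.
Shot 3−Shot 2: 1132a + 310b = 0;  Shot 4−Shot 2: 550a + 47b = −56.
Solving gives a = −0.14800, b = 0.54044.
Unit vector along 215° is (sin 215°, cos 215°) = (-0.5736, -0.8192).
Slope in that direction = a·(-0.5736) + b·(-0.8192) = −0.35782.
Apparent dip = arctan|0.35782| = 19.7° (true dip is 29.3°, so apparent ≤ true as expected).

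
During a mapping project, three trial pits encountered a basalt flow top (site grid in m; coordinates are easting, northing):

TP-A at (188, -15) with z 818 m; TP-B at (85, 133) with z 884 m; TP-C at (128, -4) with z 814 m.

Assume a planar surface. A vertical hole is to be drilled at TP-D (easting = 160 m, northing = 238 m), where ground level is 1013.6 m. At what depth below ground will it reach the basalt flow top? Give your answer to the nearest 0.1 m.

57.6 m

Two edge vectors: TP-A→TP-B = (-103, 148, 66), TP-A→TP-C = (-60, 11, -4).
Normal n = (TP-A→TP-B) × (TP-A→TP-C) = (-1318, -4372, 7747).
So ∂z/∂easting = −n_x/n_z = 0.17013 and ∂z/∂northing = −n_y/n_z = 0.56435.
Intercept c from TP-A: 818 − 31.98 + 8.47 = 794.48.
At (160, 238): z_contact = 27.22 + 134.31 + 794.48 = 956.02 m.
Depth below ground = 1013.6 − 956.02 = 57.6 m.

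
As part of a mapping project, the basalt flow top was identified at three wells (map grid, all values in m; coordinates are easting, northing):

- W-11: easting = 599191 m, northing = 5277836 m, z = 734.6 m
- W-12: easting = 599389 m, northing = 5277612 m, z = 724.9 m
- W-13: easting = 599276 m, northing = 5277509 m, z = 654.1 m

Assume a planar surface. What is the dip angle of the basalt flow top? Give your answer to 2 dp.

24.88°

Let the plane be z = a·easting + b·northing + c.
W-12−W-11: 198a − 224b = −9.7;  W-13−W-11: 85a − 327b = −80.5.
Solving gives a = 0.32512, b = 0.33069.
Gradient magnitude |∇z| = √(a² + b²) = √(0.10571 + 0.10936) = 0.46375.
True dip = arctan(0.46375) = 24.88°, dipping toward SW (azimuth ≈ 225°).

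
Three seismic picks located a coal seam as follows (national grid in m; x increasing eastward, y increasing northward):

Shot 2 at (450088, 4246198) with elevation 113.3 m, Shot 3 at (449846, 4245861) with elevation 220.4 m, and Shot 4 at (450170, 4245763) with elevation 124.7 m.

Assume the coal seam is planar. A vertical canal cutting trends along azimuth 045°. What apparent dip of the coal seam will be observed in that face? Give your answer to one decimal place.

Two edge vectors: Shot 2→Shot 3 = (-242, -337, 107.1), Shot 2→Shot 4 = (82, -435, 11.4).
Normal n = (Shot 2→Shot 3) × (Shot 2→Shot 4) = (42746.7, 11541, 132904).
So ∂z/∂x = −n_x/n_z = −0.32164 and ∂z/∂y = −n_y/n_z = −0.08684.
Unit vector along 045° is (sin 45°, cos 45°) = (0.7071, 0.7071).
Slope in that direction = a·(0.7071) + b·(0.7071) = −0.28883.
Apparent dip = arctan|0.28883| = 16.1° (true dip is 18.4°, so apparent ≤ true as expected).

16.1°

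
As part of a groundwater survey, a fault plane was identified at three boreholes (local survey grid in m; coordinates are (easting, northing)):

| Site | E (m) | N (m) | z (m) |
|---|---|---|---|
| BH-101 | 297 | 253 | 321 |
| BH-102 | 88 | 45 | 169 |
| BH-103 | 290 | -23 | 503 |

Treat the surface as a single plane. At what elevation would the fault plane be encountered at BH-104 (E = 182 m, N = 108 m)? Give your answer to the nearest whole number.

Let the plane be z = a·E + b·N + c.
BH-102−BH-101: −209a − 208b = −152;  BH-103−BH-101: −7a − 276b = 182.
Solving gives a = 1.41936, b = −0.69542.
Then c = 321 − a·297 − b·253 = 75.39.
At (182, 108): z = 258.3 − 75.1 + 75.39 = 258.6 m.

259 m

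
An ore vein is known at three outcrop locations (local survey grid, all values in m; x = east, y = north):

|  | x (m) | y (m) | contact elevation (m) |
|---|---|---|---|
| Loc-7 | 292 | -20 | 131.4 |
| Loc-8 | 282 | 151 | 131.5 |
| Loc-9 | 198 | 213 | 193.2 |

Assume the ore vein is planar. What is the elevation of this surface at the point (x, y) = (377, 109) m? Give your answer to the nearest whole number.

Two edge vectors: Loc-7→Loc-8 = (-10, 171, 0.1), Loc-7→Loc-9 = (-94, 233, 61.8).
Normal n = (Loc-7→Loc-8) × (Loc-7→Loc-9) = (10544.5, 608.6, 13744).
So ∂z/∂x = −n_x/n_z = −0.76721 and ∂z/∂y = −n_y/n_z = −0.04428.
Intercept c from Loc-7: 131.4 + 224.02 − 0.89 = 354.54.
At (377, 109): z = −289.2 − 4.8 + 354.54 = 60.5 m.

60 m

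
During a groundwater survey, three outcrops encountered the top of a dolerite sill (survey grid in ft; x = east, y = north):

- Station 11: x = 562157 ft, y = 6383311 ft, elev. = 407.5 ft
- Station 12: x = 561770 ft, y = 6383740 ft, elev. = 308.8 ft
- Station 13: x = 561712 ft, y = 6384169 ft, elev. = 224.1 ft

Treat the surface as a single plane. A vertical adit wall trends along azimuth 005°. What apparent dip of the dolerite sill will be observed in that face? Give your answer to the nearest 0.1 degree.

10.6°

Two edge vectors: Station 11→Station 12 = (-387, 429, -98.7), Station 11→Station 13 = (-445, 858, -183.4).
Normal n = (Station 11→Station 12) × (Station 11→Station 13) = (6006, -27054.3, -141141).
So ∂z/∂x = −n_x/n_z = 0.04255 and ∂z/∂y = −n_y/n_z = −0.19168.
Unit vector along 005° is (sin 5°, cos 5°) = (0.0872, 0.9962).
Slope in that direction = a·(0.0872) + b·(0.9962) = −0.18724.
Apparent dip = arctan|0.18724| = 10.6° (true dip is 11.1°, so apparent ≤ true as expected).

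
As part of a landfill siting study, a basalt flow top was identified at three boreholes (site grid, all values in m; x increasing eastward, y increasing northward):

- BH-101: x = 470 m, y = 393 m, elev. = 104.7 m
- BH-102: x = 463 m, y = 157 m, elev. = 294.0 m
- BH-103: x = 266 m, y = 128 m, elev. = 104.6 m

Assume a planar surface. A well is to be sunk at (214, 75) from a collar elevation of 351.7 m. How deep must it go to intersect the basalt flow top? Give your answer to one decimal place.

Two edge vectors: BH-101→BH-102 = (-7, -236, 189.3), BH-101→BH-103 = (-204, -265, -0.1).
Normal n = (BH-101→BH-102) × (BH-101→BH-103) = (50188.1, -38617.9, -46289).
So ∂z/∂x = −n_x/n_z = 1.08423 and ∂z/∂y = −n_y/n_z = −0.83428.
Intercept c from BH-101: 104.7 − 509.59 + 327.87 = −77.02.
At (214, 75): z_contact = 232.03 − 62.57 − 77.02 = 92.44 m.
Depth below ground = 351.7 − 92.44 = 259.3 m.

259.3 m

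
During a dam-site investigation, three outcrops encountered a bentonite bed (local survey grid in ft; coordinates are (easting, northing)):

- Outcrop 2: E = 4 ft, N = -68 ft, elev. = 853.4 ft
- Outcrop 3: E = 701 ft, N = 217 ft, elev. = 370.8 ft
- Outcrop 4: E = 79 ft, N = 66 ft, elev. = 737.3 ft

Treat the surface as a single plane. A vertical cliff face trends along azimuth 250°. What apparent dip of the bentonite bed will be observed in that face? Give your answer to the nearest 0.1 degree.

32.0°

Two edge vectors: Outcrop 2→Outcrop 3 = (697, 285, -482.6), Outcrop 2→Outcrop 4 = (75, 134, -116.1).
Normal n = (Outcrop 2→Outcrop 3) × (Outcrop 2→Outcrop 4) = (31579.9, 44726.7, 72023).
So ∂z/∂E = −n_x/n_z = −0.43847 and ∂z/∂N = −n_y/n_z = −0.62101.
Unit vector along 250° is (sin 250°, cos 250°) = (-0.9397, -0.3420).
Slope in that direction = a·(-0.9397) + b·(-0.3420) = 0.62442.
Apparent dip = arctan|0.62442| = 32.0° (true dip is 37.2°, so apparent ≤ true as expected).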